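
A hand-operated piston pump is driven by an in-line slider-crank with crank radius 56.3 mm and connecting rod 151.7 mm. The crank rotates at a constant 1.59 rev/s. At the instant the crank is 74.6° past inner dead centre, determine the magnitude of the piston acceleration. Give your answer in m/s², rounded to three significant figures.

0.403

ω = 2π·1.59 = 9.99 rad/s
x(θ) = r cosθ + √(L² − r² sin²θ); with ω constant, a = ω²·d²x/dθ².
d²x/dθ² = −r cosθ − r²(cos2θ)/√u − r⁴ sin²2θ/(4u^{3/2}),  u = L² − r² sin²θ = 0.0200667 m².
Substituting r = 0.0563 m, L = 0.1517 m, θ = 74.6°: d²x/dθ² = +0.0040374 m.
a = ω²·d²x/dθ² = (9.99)²·(+0.0040374) = +0.40296 m/s²;  |a| = 0.40296 m/s².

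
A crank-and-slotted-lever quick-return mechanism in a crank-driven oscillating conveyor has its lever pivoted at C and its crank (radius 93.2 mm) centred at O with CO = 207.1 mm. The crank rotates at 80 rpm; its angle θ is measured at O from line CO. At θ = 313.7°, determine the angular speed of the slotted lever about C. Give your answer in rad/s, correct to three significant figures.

2.36

ω = 8.378 rad/s (from 80 rpm).
Crank pin A relative to C: A = (d + r cosθ, r sinθ); lever angle φ = atan2(r sinθ, d + r cosθ).
Differentiating tanφ: φ̇ = rω(d cosθ + r)/(d² + r² + 2dr cosθ).
d² + r² + 2dr cosθ = |CA|² = 0.0782471 m²;  d cosθ + r = +0.23628 m.
|ω_lever| = |0.0932·8.378·+0.23628| / 0.0782471 = 2.3577 rad/s.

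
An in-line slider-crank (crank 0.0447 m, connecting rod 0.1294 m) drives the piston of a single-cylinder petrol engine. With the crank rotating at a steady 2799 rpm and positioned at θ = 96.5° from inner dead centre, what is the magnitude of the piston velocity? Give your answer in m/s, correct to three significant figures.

ω = 2π·2799/60 = 293.1 rad/s
For an in-line slider-crank, x = r cosθ + √(L² − r² sin²θ), so v = −rω sinθ·[1 + r cosθ/√(L² − r² sin²θ)].
With r = 0.0447 m, L = 0.1294 m, θ = 96.5°: √(L² − r² sin²θ) = 0.12154 m.
v = −0.0447·293.1·0.99357·[1 + 0.0447·-0.11320/0.12154] = -12.476 m/s.
|v| = 12.476 m/s.

12.5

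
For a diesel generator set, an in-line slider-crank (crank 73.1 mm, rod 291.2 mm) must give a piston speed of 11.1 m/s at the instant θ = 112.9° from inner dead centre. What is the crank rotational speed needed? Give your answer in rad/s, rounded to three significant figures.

183

For an in-line slider-crank, |v_piston| = rω|sinθ|·[1 + r cosθ/√(L² − r² sin²θ)].
With r = 0.0731 m, L = 0.2912 m, θ = 112.9°: the bracketed kinematic factor |dx/dθ| = 0.060578 m.
ω = v/|dx/dθ| = 11.1/0.060578 = 183.24 rad/s.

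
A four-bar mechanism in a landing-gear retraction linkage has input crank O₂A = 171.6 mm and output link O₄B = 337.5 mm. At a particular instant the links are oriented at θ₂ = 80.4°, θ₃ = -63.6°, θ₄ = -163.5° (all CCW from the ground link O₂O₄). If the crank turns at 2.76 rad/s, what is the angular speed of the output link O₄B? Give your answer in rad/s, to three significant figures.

0.837

ω₂ = 2.76 rad/s
Differentiating the loop-closure r₂e^{iθ₂}+r₃e^{iθ₃}=r₁+r₄e^{iθ₄} gives r₂ω₂e^{iθ₂}+r₃ω₃e^{iθ₃}=r₄ω₄e^{iθ₄}.
Eliminating the other unknown: ω₄ = r₂ω₂ sin(θ₂−θ₃) / [r₄ sin(θ₄−θ₃)].
Numerator sine = +0.58779; denominator sine = -0.98511.
Result = 0.1716·2.76·(+0.58779) / (0.3375·(-0.98511)) = -0.83731 rad/s; magnitude 0.83731 rad/s.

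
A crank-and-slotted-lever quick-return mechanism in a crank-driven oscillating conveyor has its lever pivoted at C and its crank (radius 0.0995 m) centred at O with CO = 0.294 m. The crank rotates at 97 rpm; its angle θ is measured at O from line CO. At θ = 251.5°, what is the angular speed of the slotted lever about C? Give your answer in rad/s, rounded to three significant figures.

ω = 10.16 rad/s (from 97 rpm).
Crank pin A relative to C: A = (d + r cosθ, r sinθ); lever angle φ = atan2(r sinθ, d + r cosθ).
Differentiating tanφ: φ̇ = rω(d cosθ + r)/(d² + r² + 2dr cosθ).
d² + r² + 2dr cosθ = |CA|² = 0.077772 m²;  d cosθ + r = +0.0062124 m.
|ω_lever| = |0.0995·10.16·+0.0062124| / 0.077772 = 0.080735 rad/s.

0.0807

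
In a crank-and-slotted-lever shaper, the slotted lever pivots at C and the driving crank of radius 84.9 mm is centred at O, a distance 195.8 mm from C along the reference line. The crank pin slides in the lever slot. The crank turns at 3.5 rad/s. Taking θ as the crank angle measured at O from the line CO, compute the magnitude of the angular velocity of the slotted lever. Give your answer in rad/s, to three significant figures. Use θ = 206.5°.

1.70

ω = 3.5 rad/s
Crank pin A relative to C: A = (d + r cosθ, r sinθ); lever angle φ = atan2(r sinθ, d + r cosθ).
Differentiating tanφ: φ̇ = rω(d cosθ + r)/(d² + r² + 2dr cosθ).
d² + r² + 2dr cosθ = |CA|² = 0.0157919 m²;  d cosθ + r = -0.090328 m.
|ω_lever| = |0.0849·3.5·-0.090328| / 0.0157919 = 1.6997 rad/s.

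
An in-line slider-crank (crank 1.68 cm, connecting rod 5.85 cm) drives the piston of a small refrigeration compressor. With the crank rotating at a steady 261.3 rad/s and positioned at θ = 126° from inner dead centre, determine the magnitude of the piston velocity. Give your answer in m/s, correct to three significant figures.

2.94

ω = 261.3 rad/s
For an in-line slider-crank, x = r cosθ + √(L² − r² sin²θ), so v = −rω sinθ·[1 + r cosθ/√(L² − r² sin²θ)].
With r = 0.0168 m, L = 0.0585 m, θ = 126°: √(L² − r² sin²θ) = 0.056899 m.
v = −0.0168·261.3·0.80902·[1 + 0.0168·-0.58779/0.056899] = -2.9351 m/s.
|v| = 2.9351 m/s.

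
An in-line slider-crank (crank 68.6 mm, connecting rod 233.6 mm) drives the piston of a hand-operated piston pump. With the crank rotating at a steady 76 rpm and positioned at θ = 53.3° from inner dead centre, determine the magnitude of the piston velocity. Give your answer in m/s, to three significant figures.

0.517

ω = 2π·76/60 = 7.959 rad/s
For an in-line slider-crank, x = r cosθ + √(L² − r² sin²θ), so v = −rω sinθ·[1 + r cosθ/√(L² − r² sin²θ)].
With r = 0.0686 m, L = 0.2336 m, θ = 53.3°: √(L² − r² sin²θ) = 0.22703 m.
v = −0.0686·7.959·0.80178·[1 + 0.0686·0.59763/0.22703] = -0.51679 m/s.
|v| = 0.51679 m/s.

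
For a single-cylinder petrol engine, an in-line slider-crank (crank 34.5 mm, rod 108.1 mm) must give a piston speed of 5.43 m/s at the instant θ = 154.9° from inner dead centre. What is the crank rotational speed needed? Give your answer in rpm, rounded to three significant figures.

5000

For an in-line slider-crank, |v_piston| = rω|sinθ|·[1 + r cosθ/√(L² − r² sin²θ)].
With r = 0.0345 m, L = 0.1081 m, θ = 154.9°: the bracketed kinematic factor |dx/dθ| = 0.010366 m.
ω = v/|dx/dθ| = 5.43/0.010366 = 523.83 rad/s.
N = 60ω/(2π) = 5002.2 rpm.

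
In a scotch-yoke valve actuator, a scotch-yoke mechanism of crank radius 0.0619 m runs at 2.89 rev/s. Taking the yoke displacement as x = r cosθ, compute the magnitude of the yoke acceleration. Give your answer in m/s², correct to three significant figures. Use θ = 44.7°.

14.5

ω = 18.16 rad/s (from 2.89 rev/s).
x = r cosθ ⇒ ẍ = −rω² cosθ (ω constant).
|a| = rω²|cosθ| = 0.0619·(18.16)²·|cos 44.7°| = 14.508 m/s².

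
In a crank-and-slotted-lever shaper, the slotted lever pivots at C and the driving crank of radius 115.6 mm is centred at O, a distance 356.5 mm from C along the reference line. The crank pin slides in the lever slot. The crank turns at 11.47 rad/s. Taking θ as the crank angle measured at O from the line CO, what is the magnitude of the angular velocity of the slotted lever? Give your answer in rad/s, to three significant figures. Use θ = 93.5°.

ω = 11.47 rad/s
Crank pin A relative to C: A = (d + r cosθ, r sinθ); lever angle φ = atan2(r sinθ, d + r cosθ).
Differentiating tanφ: φ̇ = rω(d cosθ + r)/(d² + r² + 2dr cosθ).
d² + r² + 2dr cosθ = |CA|² = 0.135424 m²;  d cosθ + r = +0.093836 m.
|ω_lever| = |0.1156·11.47·+0.093836| / 0.135424 = 0.91875 rad/s.

0.919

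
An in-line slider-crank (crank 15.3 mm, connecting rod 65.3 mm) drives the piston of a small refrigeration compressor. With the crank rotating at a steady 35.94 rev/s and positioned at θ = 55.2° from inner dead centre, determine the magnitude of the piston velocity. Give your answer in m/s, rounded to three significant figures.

3.22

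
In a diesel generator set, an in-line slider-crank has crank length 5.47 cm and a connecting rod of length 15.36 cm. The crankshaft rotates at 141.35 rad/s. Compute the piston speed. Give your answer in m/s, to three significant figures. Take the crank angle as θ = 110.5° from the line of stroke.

ω = 141.3 rad/s
For an in-line slider-crank, x = r cosθ + √(L² − r² sin²θ), so v = −rω sinθ·[1 + r cosθ/√(L² − r² sin²θ)].
With r = 0.0547 m, L = 0.1536 m, θ = 110.5°: √(L² − r² sin²θ) = 0.1448 m.
v = −0.0547·141.3·0.93667·[1 + 0.0547·-0.35021/0.1448] = -6.2841 m/s.
|v| = 6.2841 m/s.

6.28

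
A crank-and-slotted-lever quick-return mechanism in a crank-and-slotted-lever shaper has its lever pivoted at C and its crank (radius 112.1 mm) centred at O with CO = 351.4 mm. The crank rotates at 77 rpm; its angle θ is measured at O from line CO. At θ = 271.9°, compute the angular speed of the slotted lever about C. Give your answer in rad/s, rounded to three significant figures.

ω = 8.063 rad/s (from 77 rpm).
Crank pin A relative to C: A = (d + r cosθ, r sinθ); lever angle φ = atan2(r sinθ, d + r cosθ).
Differentiating tanφ: φ̇ = rω(d cosθ + r)/(d² + r² + 2dr cosθ).
d² + r² + 2dr cosθ = |CA|² = 0.13866 m²;  d cosθ + r = +0.12375 m.
|ω_lever| = |0.1121·8.063·+0.12375| / 0.13866 = 0.80671 rad/s.

0.807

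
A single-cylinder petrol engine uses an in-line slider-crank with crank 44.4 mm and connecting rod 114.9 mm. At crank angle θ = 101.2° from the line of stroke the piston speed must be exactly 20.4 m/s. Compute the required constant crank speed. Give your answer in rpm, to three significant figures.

For an in-line slider-crank, |v_piston| = rω|sinθ|·[1 + r cosθ/√(L² − r² sin²θ)].
With r = 0.0444 m, L = 0.1149 m, θ = 101.2°: the bracketed kinematic factor |dx/dθ| = 0.040022 m.
ω = v/|dx/dθ| = 20.4/0.040022 = 509.72 rad/s.
N = 60ω/(2π) = 4867.5 rpm.

4870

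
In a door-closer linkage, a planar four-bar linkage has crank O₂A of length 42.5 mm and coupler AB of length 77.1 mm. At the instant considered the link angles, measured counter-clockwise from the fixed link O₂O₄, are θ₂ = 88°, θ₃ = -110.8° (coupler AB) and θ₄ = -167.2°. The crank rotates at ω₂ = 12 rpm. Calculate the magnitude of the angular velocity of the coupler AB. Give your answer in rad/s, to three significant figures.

0.804

ω₂ = 1.257 rad/s (from 12 rpm).
Differentiating the loop-closure r₂e^{iθ₂}+r₃e^{iθ₃}=r₁+r₄e^{iθ₄} gives r₂ω₂e^{iθ₂}+r₃ω₃e^{iθ₃}=r₄ω₄e^{iθ₄}.
Eliminating the other unknown: ω₃ = r₂ω₂ sin(θ₄−θ₂) / [r₃ sin(θ₃−θ₄)].
Numerator sine = +0.96682; denominator sine = +0.83292.
Result = 0.0425·1.257·(+0.96682) / (0.0771·(+0.83292)) = +0.80406 rad/s; magnitude 0.80406 rad/s.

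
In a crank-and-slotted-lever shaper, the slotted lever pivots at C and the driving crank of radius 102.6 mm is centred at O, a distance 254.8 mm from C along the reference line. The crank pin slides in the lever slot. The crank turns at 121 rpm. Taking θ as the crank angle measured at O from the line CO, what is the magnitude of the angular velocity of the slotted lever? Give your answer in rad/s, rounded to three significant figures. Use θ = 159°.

ω = 12.67 rad/s (from 121 rpm).
Crank pin A relative to C: A = (d + r cosθ, r sinθ); lever angle φ = atan2(r sinθ, d + r cosθ).
Differentiating tanφ: φ̇ = rω(d cosθ + r)/(d² + r² + 2dr cosθ).
d² + r² + 2dr cosθ = |CA|² = 0.0266376 m²;  d cosθ + r = -0.13528 m.
|ω_lever| = |0.1026·12.67·-0.13528| / 0.0266376 = 6.6022 rad/s.

6.60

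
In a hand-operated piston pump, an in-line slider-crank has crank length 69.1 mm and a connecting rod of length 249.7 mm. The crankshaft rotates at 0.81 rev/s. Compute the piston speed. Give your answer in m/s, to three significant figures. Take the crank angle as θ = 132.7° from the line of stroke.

ω = 2π·0.81 = 5.089 rad/s
For an in-line slider-crank, x = r cosθ + √(L² − r² sin²θ), so v = −rω sinθ·[1 + r cosθ/√(L² − r² sin²θ)].
With r = 0.0691 m, L = 0.2497 m, θ = 132.7°: √(L² − r² sin²θ) = 0.24448 m.
v = −0.0691·5.089·0.73491·[1 + 0.0691·-0.67816/0.24448] = -0.20891 m/s.
|v| = 0.20891 m/s.

0.209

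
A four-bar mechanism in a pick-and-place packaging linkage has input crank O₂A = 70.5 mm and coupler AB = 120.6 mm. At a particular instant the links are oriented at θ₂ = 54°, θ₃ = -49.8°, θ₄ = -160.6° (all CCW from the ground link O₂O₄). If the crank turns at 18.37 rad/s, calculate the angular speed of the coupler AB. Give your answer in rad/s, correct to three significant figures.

ω₂ = 18.37 rad/s
Differentiating the loop-closure r₂e^{iθ₂}+r₃e^{iθ₃}=r₁+r₄e^{iθ₄} gives r₂ω₂e^{iθ₂}+r₃ω₃e^{iθ₃}=r₄ω₄e^{iθ₄}.
Eliminating the other unknown: ω₃ = r₂ω₂ sin(θ₄−θ₂) / [r₃ sin(θ₃−θ₄)].
Numerator sine = +0.56784; denominator sine = +0.93483.
Result = 0.0705·18.37·(+0.56784) / (0.1206·(+0.93483)) = +6.523 rad/s; magnitude 6.523 rad/s.

6.52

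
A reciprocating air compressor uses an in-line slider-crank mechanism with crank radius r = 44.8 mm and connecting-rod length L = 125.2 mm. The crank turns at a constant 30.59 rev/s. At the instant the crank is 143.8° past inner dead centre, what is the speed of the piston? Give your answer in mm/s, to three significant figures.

ω = 2π·30.6 = 192.2 rad/s
For an in-line slider-crank, x = r cosθ + √(L² − r² sin²θ), so v = −rω sinθ·[1 + r cosθ/√(L² − r² sin²θ)].
With r = 0.0448 m, L = 0.1252 m, θ = 143.8°: √(L² − r² sin²θ) = 0.12237 m.
v = −0.0448·192.2·0.59061·[1 + 0.0448·-0.80696/0.12237] = -3.5831 m/s.
|v| = 3.5831 m/s = 3583.1 mm/s.

3580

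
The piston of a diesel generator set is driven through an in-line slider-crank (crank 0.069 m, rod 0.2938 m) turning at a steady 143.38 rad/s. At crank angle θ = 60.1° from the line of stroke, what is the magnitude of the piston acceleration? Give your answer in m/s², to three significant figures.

540

ω = 143.4 rad/s
x(θ) = r cosθ + √(L² − r² sin²θ); with ω constant, a = ω²·d²x/dθ².
d²x/dθ² = −r cosθ − r²(cos2θ)/√u − r⁴ sin²2θ/(4u^{3/2}),  u = L² − r² sin²θ = 0.0827405 m².
Substituting r = 0.069 m, L = 0.2938 m, θ = 60.1°: d²x/dθ² = -0.026248 m.
a = ω²·d²x/dθ² = (143.4)²·(-0.026248) = -539.6 m/s²;  |a| = 539.6 m/s².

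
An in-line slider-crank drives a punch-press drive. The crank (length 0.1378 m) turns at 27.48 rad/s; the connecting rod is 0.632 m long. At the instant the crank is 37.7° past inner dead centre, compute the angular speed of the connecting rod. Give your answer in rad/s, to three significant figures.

ω = 27.48 rad/s
The rod makes angle φ with the slider axis where L sinφ = r sinθ; differentiating, L cosφ·φ̇ = r ω cosθ.
L cosφ = √(L² − r² sin²θ) = 0.62636 m.
|ω_rod| = r ω |cosθ| / √(L² − r² sin²θ) = 0.1378·27.48·0.79122/0.62636 = 4.7835 rad/s.

4.78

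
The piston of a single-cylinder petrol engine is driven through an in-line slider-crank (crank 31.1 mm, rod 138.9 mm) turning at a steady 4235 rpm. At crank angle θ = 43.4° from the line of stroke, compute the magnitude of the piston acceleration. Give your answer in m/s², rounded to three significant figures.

4540

ω = 2π·4235/60 = 443.5 rad/s
x(θ) = r cosθ + √(L² − r² sin²θ); with ω constant, a = ω²·d²x/dθ².
d²x/dθ² = −r cosθ − r²(cos2θ)/√u − r⁴ sin²2θ/(4u^{3/2}),  u = L² − r² sin²θ = 0.0188366 m².
Substituting r = 0.0311 m, L = 0.1389 m, θ = 43.4°: d²x/dθ² = -0.02308 m.
a = ω²·d²x/dθ² = (443.5)²·(-0.02308) = -4539.4 m/s²;  |a| = 4539.4 m/s².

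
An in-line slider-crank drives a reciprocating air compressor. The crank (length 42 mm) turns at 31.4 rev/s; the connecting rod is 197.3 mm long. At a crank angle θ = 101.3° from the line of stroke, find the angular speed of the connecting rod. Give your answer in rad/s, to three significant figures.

8.41

ω = 197.3 rad/s (converted from 31.4 rev/s).
The rod makes angle φ with the slider axis where L sinφ = r sinθ; differentiating, L cosφ·φ̇ = r ω cosθ.
L cosφ = √(L² − r² sin²θ) = 0.19295 m.
|ω_rod| = r ω |cosθ| / √(L² − r² sin²θ) = 0.042·197.3·0.19595/0.19295 = 8.4148 rad/s.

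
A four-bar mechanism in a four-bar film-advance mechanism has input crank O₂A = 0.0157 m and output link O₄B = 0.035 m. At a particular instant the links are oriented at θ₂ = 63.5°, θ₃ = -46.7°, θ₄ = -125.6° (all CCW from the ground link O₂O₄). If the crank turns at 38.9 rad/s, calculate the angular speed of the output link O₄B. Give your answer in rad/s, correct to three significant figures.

16.7

ω₂ = 38.9 rad/s
Differentiating the loop-closure r₂e^{iθ₂}+r₃e^{iθ₃}=r₁+r₄e^{iθ₄} gives r₂ω₂e^{iθ₂}+r₃ω₃e^{iθ₃}=r₄ω₄e^{iθ₄}.
Eliminating the other unknown: ω₄ = r₂ω₂ sin(θ₂−θ₃) / [r₄ sin(θ₄−θ₃)].
Numerator sine = +0.93849; denominator sine = -0.98129.
Result = 0.0157·38.9·(+0.93849) / (0.035·(-0.98129)) = -16.688 rad/s; magnitude 16.688 rad/s.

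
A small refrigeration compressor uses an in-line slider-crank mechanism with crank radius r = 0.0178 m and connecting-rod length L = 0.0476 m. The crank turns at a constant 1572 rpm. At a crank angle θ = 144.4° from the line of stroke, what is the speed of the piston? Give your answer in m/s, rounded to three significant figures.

1.17

ω = 2π·1572/60 = 164.6 rad/s
For an in-line slider-crank, x = r cosθ + √(L² − r² sin²θ), so v = −rω sinθ·[1 + r cosθ/√(L² − r² sin²θ)].
With r = 0.0178 m, L = 0.0476 m, θ = 144.4°: √(L² − r² sin²θ) = 0.046459 m.
v = −0.0178·164.6·0.58212·[1 + 0.0178·-0.81310/0.046459] = -1.1744 m/s.
|v| = 1.1744 m/s.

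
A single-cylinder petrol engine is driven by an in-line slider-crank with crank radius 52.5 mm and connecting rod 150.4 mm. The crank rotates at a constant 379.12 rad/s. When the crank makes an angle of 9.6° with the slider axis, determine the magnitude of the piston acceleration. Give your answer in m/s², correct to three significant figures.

9940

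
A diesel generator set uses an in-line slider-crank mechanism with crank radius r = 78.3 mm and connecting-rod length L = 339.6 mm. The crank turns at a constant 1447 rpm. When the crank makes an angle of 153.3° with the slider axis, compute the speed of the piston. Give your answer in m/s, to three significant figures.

ω = 2π·1447/60 = 151.5 rad/s
For an in-line slider-crank, x = r cosθ + √(L² − r² sin²θ), so v = −rω sinθ·[1 + r cosθ/√(L² − r² sin²θ)].
With r = 0.0783 m, L = 0.3396 m, θ = 153.3°: √(L² − r² sin²θ) = 0.33777 m.
v = −0.0783·151.5·0.44932·[1 + 0.0783·-0.89337/0.33777] = -4.227 m/s.
|v| = 4.227 m/s.

4.23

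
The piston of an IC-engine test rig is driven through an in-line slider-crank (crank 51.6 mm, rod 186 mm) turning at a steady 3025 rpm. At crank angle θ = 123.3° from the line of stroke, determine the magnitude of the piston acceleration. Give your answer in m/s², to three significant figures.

ω = 2π·3025/60 = 316.8 rad/s
x(θ) = r cosθ + √(L² − r² sin²θ); with ω constant, a = ω²·d²x/dθ².
d²x/dθ² = −r cosθ − r²(cos2θ)/√u − r⁴ sin²2θ/(4u^{3/2}),  u = L² − r² sin²θ = 0.032736 m².
Substituting r = 0.0516 m, L = 0.186 m, θ = 123.3°: d²x/dθ² = +0.033922 m.
a = ω²·d²x/dθ² = (316.8)²·(+0.033922) = +3404 m/s²;  |a| = 3404 m/s².

3400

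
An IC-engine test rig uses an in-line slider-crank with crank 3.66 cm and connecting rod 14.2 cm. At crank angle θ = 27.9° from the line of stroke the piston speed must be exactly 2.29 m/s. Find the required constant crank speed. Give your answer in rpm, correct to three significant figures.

1040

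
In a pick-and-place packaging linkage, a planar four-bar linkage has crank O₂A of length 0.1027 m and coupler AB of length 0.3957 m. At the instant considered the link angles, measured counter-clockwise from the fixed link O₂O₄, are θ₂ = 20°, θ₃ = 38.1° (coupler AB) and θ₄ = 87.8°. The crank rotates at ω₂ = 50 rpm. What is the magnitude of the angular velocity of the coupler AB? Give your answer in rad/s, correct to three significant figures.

ω₂ = 5.236 rad/s (from 50 rpm).
Differentiating the loop-closure r₂e^{iθ₂}+r₃e^{iθ₃}=r₁+r₄e^{iθ₄} gives r₂ω₂e^{iθ₂}+r₃ω₃e^{iθ₃}=r₄ω₄e^{iθ₄}.
Eliminating the other unknown: ω₃ = r₂ω₂ sin(θ₄−θ₂) / [r₃ sin(θ₃−θ₄)].
Numerator sine = +0.92587; denominator sine = -0.76267.
Result = 0.1027·5.236·(+0.92587) / (0.3957·(-0.76267)) = -1.6497 rad/s; magnitude 1.6497 rad/s.

1.65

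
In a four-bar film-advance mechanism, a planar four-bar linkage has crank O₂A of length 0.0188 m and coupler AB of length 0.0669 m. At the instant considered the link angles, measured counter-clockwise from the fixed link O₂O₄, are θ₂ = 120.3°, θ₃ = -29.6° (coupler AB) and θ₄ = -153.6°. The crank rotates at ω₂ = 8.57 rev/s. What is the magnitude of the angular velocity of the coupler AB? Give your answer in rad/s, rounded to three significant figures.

ω₂ = 53.85 rad/s (from 8.57 rev/s).
Differentiating the loop-closure r₂e^{iθ₂}+r₃e^{iθ₃}=r₁+r₄e^{iθ₄} gives r₂ω₂e^{iθ₂}+r₃ω₃e^{iθ₃}=r₄ω₄e^{iθ₄}.
Eliminating the other unknown: ω₃ = r₂ω₂ sin(θ₄−θ₂) / [r₃ sin(θ₃−θ₄)].
Numerator sine = +0.99768; denominator sine = +0.82904.
Result = 0.0188·53.85·(+0.99768) / (0.0669·(+0.82904)) = +18.21 rad/s; magnitude 18.21 rad/s.

18.2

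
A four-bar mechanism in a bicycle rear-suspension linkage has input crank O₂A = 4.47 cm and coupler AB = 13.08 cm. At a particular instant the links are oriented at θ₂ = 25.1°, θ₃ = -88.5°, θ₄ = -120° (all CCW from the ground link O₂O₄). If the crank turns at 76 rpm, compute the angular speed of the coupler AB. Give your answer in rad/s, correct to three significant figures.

ω₂ = 7.959 rad/s (from 76 rpm).
Differentiating the loop-closure r₂e^{iθ₂}+r₃e^{iθ₃}=r₁+r₄e^{iθ₄} gives r₂ω₂e^{iθ₂}+r₃ω₃e^{iθ₃}=r₄ω₄e^{iθ₄}.
Eliminating the other unknown: ω₃ = r₂ω₂ sin(θ₄−θ₂) / [r₃ sin(θ₃−θ₄)].
Numerator sine = -0.57215; denominator sine = +0.52250.
Result = 0.0447·7.959·(-0.57215) / (0.1308·(+0.52250)) = -2.9783 rad/s; magnitude 2.9783 rad/s.

2.98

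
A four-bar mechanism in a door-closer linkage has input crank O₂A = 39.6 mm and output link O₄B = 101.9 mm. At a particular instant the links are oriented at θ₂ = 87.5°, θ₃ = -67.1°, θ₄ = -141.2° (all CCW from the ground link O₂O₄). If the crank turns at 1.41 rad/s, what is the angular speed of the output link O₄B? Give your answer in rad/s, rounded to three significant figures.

0.244

ω₂ = 1.41 rad/s
Differentiating the loop-closure r₂e^{iθ₂}+r₃e^{iθ₃}=r₁+r₄e^{iθ₄} gives r₂ω₂e^{iθ₂}+r₃ω₃e^{iθ₃}=r₄ω₄e^{iθ₄}.
Eliminating the other unknown: ω₄ = r₂ω₂ sin(θ₂−θ₃) / [r₄ sin(θ₄−θ₃)].
Numerator sine = +0.42894; denominator sine = -0.96174.
Result = 0.0396·1.41·(+0.42894) / (0.1019·(-0.96174)) = -0.24438 rad/s; magnitude 0.24438 rad/s.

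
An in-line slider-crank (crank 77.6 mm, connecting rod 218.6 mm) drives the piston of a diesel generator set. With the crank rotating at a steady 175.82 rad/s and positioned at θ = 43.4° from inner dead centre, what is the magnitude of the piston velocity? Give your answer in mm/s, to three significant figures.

ω = 175.8 rad/s
For an in-line slider-crank, x = r cosθ + √(L² − r² sin²θ), so v = −rω sinθ·[1 + r cosθ/√(L² − r² sin²θ)].
With r = 0.0776 m, L = 0.2186 m, θ = 43.4°: √(L² − r² sin²θ) = 0.212 m.
v = −0.0776·175.8·0.68709·[1 + 0.0776·0.72657/0.212] = -11.868 m/s.
|v| = 11.868 m/s = 11868 mm/s.

11900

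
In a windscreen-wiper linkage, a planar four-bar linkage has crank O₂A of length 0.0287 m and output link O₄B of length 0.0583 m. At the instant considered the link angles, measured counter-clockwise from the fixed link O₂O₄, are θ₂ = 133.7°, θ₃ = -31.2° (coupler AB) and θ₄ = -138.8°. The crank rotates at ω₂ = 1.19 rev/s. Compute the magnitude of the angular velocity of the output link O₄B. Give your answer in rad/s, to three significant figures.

1.01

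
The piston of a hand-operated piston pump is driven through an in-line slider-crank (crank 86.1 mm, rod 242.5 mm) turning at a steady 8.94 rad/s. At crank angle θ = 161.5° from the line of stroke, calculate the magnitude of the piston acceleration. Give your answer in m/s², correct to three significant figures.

4.53

ω = 8.94 rad/s
x(θ) = r cosθ + √(L² − r² sin²θ); with ω constant, a = ω²·d²x/dθ².
d²x/dθ² = −r cosθ − r²(cos2θ)/√u − r⁴ sin²2θ/(4u^{3/2}),  u = L² − r² sin²θ = 0.0580599 m².
Substituting r = 0.0861 m, L = 0.2425 m, θ = 161.5°: d²x/dθ² = +0.056724 m.
a = ω²·d²x/dθ² = (8.94)²·(+0.056724) = +4.5336 m/s²;  |a| = 4.5336 m/s².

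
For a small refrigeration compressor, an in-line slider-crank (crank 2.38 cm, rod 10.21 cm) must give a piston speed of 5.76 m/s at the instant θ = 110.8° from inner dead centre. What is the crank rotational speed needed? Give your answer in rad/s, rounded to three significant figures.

283

For an in-line slider-crank, |v_piston| = rω|sinθ|·[1 + r cosθ/√(L² − r² sin²θ)].
With r = 0.0238 m, L = 0.1021 m, θ = 110.8°: the bracketed kinematic factor |dx/dθ| = 0.020362 m.
ω = v/|dx/dθ| = 5.76/0.020362 = 282.88 rad/s.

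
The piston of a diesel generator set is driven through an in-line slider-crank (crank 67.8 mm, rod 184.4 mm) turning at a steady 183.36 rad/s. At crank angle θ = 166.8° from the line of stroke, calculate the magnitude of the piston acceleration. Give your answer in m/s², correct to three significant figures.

1460

ω = 183.4 rad/s
x(θ) = r cosθ + √(L² − r² sin²θ); with ω constant, a = ω²·d²x/dθ².
d²x/dθ² = −r cosθ − r²(cos2θ)/√u − r⁴ sin²2θ/(4u^{3/2}),  u = L² − r² sin²θ = 0.0337637 m².
Substituting r = 0.0678 m, L = 0.1844 m, θ = 166.8°: d²x/dθ² = +0.043432 m.
a = ω²·d²x/dθ² = (183.4)²·(+0.043432) = +1460.2 m/s²;  |a| = 1460.2 m/s².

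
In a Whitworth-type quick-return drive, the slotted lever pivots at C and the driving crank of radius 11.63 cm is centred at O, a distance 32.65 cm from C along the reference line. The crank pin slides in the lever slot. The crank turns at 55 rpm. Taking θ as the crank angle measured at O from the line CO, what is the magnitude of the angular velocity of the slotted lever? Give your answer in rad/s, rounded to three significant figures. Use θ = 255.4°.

ω = 5.76 rad/s (from 55 rpm).
Crank pin A relative to C: A = (d + r cosθ, r sinθ); lever angle φ = atan2(r sinθ, d + r cosθ).
Differentiating tanφ: φ̇ = rω(d cosθ + r)/(d² + r² + 2dr cosθ).
d² + r² + 2dr cosθ = |CA|² = 0.100985 m²;  d cosθ + r = +0.033999 m.
|ω_lever| = |0.1163·5.76·+0.033999| / 0.100985 = 0.22552 rad/s.

0.226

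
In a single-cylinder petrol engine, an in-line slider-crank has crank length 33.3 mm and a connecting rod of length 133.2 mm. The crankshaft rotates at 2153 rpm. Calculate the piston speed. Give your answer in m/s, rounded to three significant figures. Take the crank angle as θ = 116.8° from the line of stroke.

ω = 2π·2153/60 = 225.5 rad/s
For an in-line slider-crank, x = r cosθ + √(L² − r² sin²θ), so v = −rω sinθ·[1 + r cosθ/√(L² − r² sin²θ)].
With r = 0.0333 m, L = 0.1332 m, θ = 116.8°: √(L² − r² sin²θ) = 0.12984 m.
v = −0.0333·225.5·0.89259·[1 + 0.0333·-0.45088/0.12984] = -5.9265 m/s.
|v| = 5.9265 m/s.

5.93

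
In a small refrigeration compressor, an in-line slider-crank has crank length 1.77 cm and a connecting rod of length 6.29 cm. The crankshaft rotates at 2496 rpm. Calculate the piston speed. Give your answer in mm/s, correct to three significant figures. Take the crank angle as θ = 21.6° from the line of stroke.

2150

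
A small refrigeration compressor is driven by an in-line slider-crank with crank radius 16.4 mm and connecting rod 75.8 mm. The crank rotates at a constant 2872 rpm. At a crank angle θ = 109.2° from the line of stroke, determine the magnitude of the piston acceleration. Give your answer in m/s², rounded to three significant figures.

743

ω = 2π·2872/60 = 300.8 rad/s
x(θ) = r cosθ + √(L² − r² sin²θ); with ω constant, a = ω²·d²x/dθ².
d²x/dθ² = −r cosθ − r²(cos2θ)/√u − r⁴ sin²2θ/(4u^{3/2}),  u = L² − r² sin²θ = 0.00550577 m².
Substituting r = 0.0164 m, L = 0.0758 m, θ = 109.2°: d²x/dθ² = +0.008217 m.
a = ω²·d²x/dθ² = (300.8)²·(+0.008217) = +743.26 m/s²;  |a| = 743.26 m/s².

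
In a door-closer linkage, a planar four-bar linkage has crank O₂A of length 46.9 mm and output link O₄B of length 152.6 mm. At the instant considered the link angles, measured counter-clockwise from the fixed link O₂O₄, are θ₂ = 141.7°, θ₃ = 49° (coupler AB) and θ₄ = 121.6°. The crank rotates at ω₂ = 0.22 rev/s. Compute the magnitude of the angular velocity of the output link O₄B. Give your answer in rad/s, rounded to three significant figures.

0.445

ω₂ = 1.382 rad/s (from 0.22 rev/s).
Differentiating the loop-closure r₂e^{iθ₂}+r₃e^{iθ₃}=r₁+r₄e^{iθ₄} gives r₂ω₂e^{iθ₂}+r₃ω₃e^{iθ₃}=r₄ω₄e^{iθ₄}.
Eliminating the other unknown: ω₄ = r₂ω₂ sin(θ₂−θ₃) / [r₄ sin(θ₄−θ₃)].
Numerator sine = +0.99889; denominator sine = +0.95424.
Result = 0.0469·1.382·(+0.99889) / (0.1526·(+0.95424)) = +0.44471 rad/s; magnitude 0.44471 rad/s.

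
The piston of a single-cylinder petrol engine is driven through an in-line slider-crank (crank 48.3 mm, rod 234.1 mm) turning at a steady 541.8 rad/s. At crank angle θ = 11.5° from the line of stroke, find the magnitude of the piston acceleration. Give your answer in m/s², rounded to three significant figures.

16600

ω = 541.8 rad/s
x(θ) = r cosθ + √(L² − r² sin²θ); with ω constant, a = ω²·d²x/dθ².
d²x/dθ² = −r cosθ − r²(cos2θ)/√u − r⁴ sin²2θ/(4u^{3/2}),  u = L² − r² sin²θ = 0.0547101 m².
Substituting r = 0.0483 m, L = 0.2341 m, θ = 11.5°: d²x/dθ² = -0.056528 m.
a = ω²·d²x/dθ² = (541.8)²·(-0.056528) = -16593 m/s²;  |a| = 16593 m/s².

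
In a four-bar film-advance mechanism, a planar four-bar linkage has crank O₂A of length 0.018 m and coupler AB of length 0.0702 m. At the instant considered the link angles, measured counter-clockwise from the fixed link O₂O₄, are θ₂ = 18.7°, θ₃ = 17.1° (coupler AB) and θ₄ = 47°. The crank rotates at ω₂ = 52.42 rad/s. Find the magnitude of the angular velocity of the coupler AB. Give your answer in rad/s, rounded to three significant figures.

12.8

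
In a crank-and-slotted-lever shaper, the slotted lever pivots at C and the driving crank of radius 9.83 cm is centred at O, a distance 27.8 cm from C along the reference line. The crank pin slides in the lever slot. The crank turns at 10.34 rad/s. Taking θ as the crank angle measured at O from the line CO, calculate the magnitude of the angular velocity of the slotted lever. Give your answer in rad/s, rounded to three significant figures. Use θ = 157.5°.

4.42

ω = 10.34 rad/s
Crank pin A relative to C: A = (d + r cosθ, r sinθ); lever angle φ = atan2(r sinθ, d + r cosθ).
Differentiating tanφ: φ̇ = rω(d cosθ + r)/(d² + r² + 2dr cosθ).
d² + r² + 2dr cosθ = |CA|² = 0.0364524 m²;  d cosθ + r = -0.15854 m.
|ω_lever| = |0.0983·10.34·-0.15854| / 0.0364524 = 4.4206 rad/s.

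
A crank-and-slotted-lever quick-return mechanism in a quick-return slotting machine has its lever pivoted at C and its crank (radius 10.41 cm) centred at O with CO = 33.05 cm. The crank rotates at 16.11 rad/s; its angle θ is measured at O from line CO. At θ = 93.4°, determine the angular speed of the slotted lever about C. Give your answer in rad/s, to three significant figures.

ω = 16.11 rad/s
Crank pin A relative to C: A = (d + r cosθ, r sinθ); lever angle φ = atan2(r sinθ, d + r cosθ).
Differentiating tanφ: φ̇ = rω(d cosθ + r)/(d² + r² + 2dr cosθ).
d² + r² + 2dr cosθ = |CA|² = 0.115986 m²;  d cosθ + r = +0.084499 m.
|ω_lever| = |0.1041·16.11·+0.084499| / 0.115986 = 1.2218 rad/s.

1.22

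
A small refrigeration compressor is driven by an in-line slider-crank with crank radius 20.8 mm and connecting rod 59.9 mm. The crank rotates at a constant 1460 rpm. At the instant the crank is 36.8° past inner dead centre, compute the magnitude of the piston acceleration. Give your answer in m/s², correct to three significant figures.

443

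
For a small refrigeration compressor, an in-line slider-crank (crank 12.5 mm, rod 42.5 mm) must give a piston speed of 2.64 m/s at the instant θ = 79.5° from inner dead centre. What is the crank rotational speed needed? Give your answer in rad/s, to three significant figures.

203

For an in-line slider-crank, |v_piston| = rω|sinθ|·[1 + r cosθ/√(L² − r² sin²θ)].
With r = 0.0125 m, L = 0.0425 m, θ = 79.5°: the bracketed kinematic factor |dx/dθ| = 0.012979 m.
ω = v/|dx/dθ| = 2.64/0.012979 = 203.41 rad/s.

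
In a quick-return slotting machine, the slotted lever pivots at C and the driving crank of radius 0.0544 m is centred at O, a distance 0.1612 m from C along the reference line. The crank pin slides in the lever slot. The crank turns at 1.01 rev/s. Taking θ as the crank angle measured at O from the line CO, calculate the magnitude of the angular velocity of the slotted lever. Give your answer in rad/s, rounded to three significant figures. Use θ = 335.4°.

1.55

ω = 6.346 rad/s (from 1.01 rev/s).
Crank pin A relative to C: A = (d + r cosθ, r sinθ); lever angle φ = atan2(r sinθ, d + r cosθ).
Differentiating tanφ: φ̇ = rω(d cosθ + r)/(d² + r² + 2dr cosθ).
d² + r² + 2dr cosθ = |CA|² = 0.0448915 m²;  d cosθ + r = +0.20097 m.
|ω_lever| = |0.0544·6.346·+0.20097| / 0.0448915 = 1.5455 rad/s.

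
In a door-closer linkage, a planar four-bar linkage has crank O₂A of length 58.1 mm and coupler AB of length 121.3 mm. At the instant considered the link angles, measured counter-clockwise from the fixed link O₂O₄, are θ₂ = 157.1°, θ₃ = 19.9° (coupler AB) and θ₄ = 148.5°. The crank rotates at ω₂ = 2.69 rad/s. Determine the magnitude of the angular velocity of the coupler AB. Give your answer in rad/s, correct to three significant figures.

ω₂ = 2.69 rad/s
Differentiating the loop-closure r₂e^{iθ₂}+r₃e^{iθ₃}=r₁+r₄e^{iθ₄} gives r₂ω₂e^{iθ₂}+r₃ω₃e^{iθ₃}=r₄ω₄e^{iθ₄}.
Eliminating the other unknown: ω₃ = r₂ω₂ sin(θ₄−θ₂) / [r₃ sin(θ₃−θ₄)].
Numerator sine = -0.14954; denominator sine = -0.78152.
Result = 0.0581·2.69·(-0.14954) / (0.1213·(-0.78152)) = +0.24653 rad/s; magnitude 0.24653 rad/s.

0.247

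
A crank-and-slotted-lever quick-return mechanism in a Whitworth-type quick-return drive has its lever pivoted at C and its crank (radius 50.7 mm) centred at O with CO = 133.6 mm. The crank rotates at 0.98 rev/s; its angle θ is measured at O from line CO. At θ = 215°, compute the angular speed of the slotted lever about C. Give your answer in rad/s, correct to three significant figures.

ω = 6.158 rad/s (from 0.98 rev/s).
Crank pin A relative to C: A = (d + r cosθ, r sinθ); lever angle φ = atan2(r sinθ, d + r cosθ).
Differentiating tanφ: φ̇ = rω(d cosθ + r)/(d² + r² + 2dr cosθ).
d² + r² + 2dr cosθ = |CA|² = 0.00932236 m²;  d cosθ + r = -0.058739 m.
|ω_lever| = |0.0507·6.158·-0.058739| / 0.00932236 = 1.967 rad/s.

1.97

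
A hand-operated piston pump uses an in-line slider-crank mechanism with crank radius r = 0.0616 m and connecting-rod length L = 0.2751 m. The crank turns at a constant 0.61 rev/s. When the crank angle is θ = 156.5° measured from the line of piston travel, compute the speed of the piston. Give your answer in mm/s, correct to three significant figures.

74.7

ω = 2π·0.61 = 3.833 rad/s
For an in-line slider-crank, x = r cosθ + √(L² − r² sin²θ), so v = −rω sinθ·[1 + r cosθ/√(L² − r² sin²θ)].
With r = 0.0616 m, L = 0.2751 m, θ = 156.5°: √(L² − r² sin²θ) = 0.274 m.
v = −0.0616·3.833·0.39875·[1 + 0.0616·-0.91706/0.274] = -0.074734 m/s.
|v| = 0.074734 m/s = 74.734 mm/s.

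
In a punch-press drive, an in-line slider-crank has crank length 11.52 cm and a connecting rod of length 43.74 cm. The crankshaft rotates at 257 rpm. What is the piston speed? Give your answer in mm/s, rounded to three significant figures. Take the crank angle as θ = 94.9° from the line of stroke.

3020

ω = 2π·257/60 = 26.91 rad/s
For an in-line slider-crank, x = r cosθ + √(L² − r² sin²θ), so v = −rω sinθ·[1 + r cosθ/√(L² − r² sin²θ)].
With r = 0.1152 m, L = 0.4374 m, θ = 94.9°: √(L² − r² sin²θ) = 0.42207 m.
v = −0.1152·26.91·0.99635·[1 + 0.1152·-0.08542/0.42207] = -3.017 m/s.
|v| = 3.017 m/s = 3017 mm/s.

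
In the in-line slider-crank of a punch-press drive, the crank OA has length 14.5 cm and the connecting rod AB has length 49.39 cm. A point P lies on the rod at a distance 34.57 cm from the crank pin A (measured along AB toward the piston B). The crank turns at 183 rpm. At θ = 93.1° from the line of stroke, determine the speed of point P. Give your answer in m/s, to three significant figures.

ω = 19.16 rad/s.  Crank-pin speed |V_A| = rω = 2.7787 m/s, perpendicular to OA.
Rod angle: sinφ = −(r/L) sinθ ⇒ φ = -17.047°; ω_rod = −rω cosθ/√(L²−r²sin²θ) = +0.31824 rad/s.
V_P = V_A + ω_rod × AP, with AP = 0.3457 m along the rod.
Components: V_Px = −rω sinθ − a·ω_rod·sinφ = -2.7424 m/s;  V_Py = rω cosθ + a·ω_rod·cosφ = -0.04509 m/s.
|V_P| = √(V_Px² + V_Py²) = 2.7428 m/s.

2.74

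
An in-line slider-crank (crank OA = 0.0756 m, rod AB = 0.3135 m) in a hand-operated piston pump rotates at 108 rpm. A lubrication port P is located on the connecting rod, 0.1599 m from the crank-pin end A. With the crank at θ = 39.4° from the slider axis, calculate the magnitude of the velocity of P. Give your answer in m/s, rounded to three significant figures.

0.677

ω = 11.31 rad/s.  Crank-pin speed |V_A| = rω = 0.85502 m/s, perpendicular to OA.
Rod angle: sinφ = −(r/L) sinθ ⇒ φ = -8.805°; ω_rod = −rω cosθ/√(L²−r²sin²θ) = -2.1326 rad/s.
V_P = V_A + ω_rod × AP, with AP = 0.1599 m along the rod.
Components: V_Px = −rω sinθ − a·ω_rod·sinφ = -0.5949 m/s;  V_Py = rω cosθ + a·ω_rod·cosφ = +0.32371 m/s.
|V_P| = √(V_Px² + V_Py²) = 0.67727 m/s.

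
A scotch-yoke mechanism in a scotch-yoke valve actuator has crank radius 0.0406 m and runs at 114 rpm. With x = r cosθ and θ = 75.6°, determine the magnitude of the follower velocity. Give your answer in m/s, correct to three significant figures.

0.469

ω = 11.94 rad/s (from 114 rpm).
x = r cosθ ⇒ ẋ = −rω sinθ.
|v| = rω|sinθ| = 0.0406·11.94·|sin 75.6°| = 0.46946 m/s.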